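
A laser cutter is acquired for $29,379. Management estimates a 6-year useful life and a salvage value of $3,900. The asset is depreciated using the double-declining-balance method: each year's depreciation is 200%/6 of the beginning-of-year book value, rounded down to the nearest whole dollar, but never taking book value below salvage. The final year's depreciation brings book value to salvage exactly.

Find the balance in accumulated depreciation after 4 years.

$23,575

Depreciable base = $29,379 − $3,900 = $25,479.
Year 1: ⌊$29,379 × 200%/6⌋ = $9,793. Book value $19,586.
Year 2: ⌊$19,586 × 200%/6⌋ = $6,528. Book value $13,058.
Year 3: ⌊$13,058 × 200%/6⌋ = $4,352. Book value $8,706.
Year 4: ⌊$8,706 × 200%/6⌋ = $2,902. Book value $5,804.
Accumulated through year 4 = $29,379 − $5,804 = $23,575.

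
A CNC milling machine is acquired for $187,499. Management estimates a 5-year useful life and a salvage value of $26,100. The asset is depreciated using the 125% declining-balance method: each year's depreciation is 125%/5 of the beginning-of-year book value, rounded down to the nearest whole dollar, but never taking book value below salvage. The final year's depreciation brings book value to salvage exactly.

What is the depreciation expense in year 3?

$26,367

Depreciable base = $187,499 − $26,100 = $161,399.
Year 1: ⌊$187,499 × 125%/5⌋ = $46,874. Book value $140,625.
Year 2: ⌊$140,625 × 125%/5⌋ = $35,156. Book value $105,469.
Year 3: ⌊$105,469 × 125%/5⌋ = $26,367. Book value $79,102.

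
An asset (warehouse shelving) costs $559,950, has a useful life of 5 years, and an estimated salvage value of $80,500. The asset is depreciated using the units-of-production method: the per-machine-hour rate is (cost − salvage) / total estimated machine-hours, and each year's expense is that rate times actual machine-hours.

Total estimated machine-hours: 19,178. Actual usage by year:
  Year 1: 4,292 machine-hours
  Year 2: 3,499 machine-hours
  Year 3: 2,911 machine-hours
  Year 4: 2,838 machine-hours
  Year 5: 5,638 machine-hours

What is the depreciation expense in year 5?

Depreciable base = $559,950 − $80,500 = $479,450.
Rate = $479,450 / 19,178 machine-hours = $25 per machine-hour.
Year 1: 4,292 × $25 = $107,300. Book value $452,650.
Year 2: 3,499 × $25 = $87,475. Book value $365,175.
Year 3: 2,911 × $25 = $72,775. Book value $292,400.
Year 4: 2,838 × $25 = $70,950. Book value $221,450.
Year 5: 5,638 × $25 = $140,950. Book value $80,500.

$140,950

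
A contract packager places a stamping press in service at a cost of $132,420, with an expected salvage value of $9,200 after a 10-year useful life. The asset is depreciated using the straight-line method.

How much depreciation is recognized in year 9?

Depreciable base = $132,420 − $9,200 = $123,220.
Annual expense = $123,220 / 10 = $12,322.

$12,322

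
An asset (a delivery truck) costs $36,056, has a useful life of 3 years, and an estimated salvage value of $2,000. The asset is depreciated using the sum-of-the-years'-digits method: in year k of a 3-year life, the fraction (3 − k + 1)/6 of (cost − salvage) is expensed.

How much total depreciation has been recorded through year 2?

$28,380

Depreciable base = $36,056 − $2,000 = $34,056.
Sum of the years' digits = 3+2+1 = 6.
Year 1: $34,056 × 3/6 = $17,028. Book value $19,028.
Year 2: $34,056 × 2/6 = $11,352. Book value $7,676.
Accumulated through year 2 = $36,056 − $7,676 = $28,380.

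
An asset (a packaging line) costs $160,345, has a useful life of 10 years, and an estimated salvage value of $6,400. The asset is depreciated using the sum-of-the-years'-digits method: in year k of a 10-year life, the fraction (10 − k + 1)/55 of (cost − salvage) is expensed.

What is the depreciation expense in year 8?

Depreciable base = $160,345 − $6,400 = $153,945.
Sum of the years' digits = 10+9+8+7+6+5+4+3+2+1 = 55.
Year 1: $153,945 × 10/55 = $27,990. Book value $132,355.
Year 2: $153,945 × 9/55 = $25,191. Book value $107,164.
Year 3: $153,945 × 8/55 = $22,392. Book value $84,772.
Year 4: $153,945 × 7/55 = $19,593. Book value $65,179.
Year 5: $153,945 × 6/55 = $16,794. Book value $48,385.
Year 6: $153,945 × 5/55 = $13,995. Book value $34,390.
Year 7: $153,945 × 4/55 = $11,196. Book value $23,194.
Year 8: $153,945 × 3/55 = $8,397. Book value $14,797.

$8,397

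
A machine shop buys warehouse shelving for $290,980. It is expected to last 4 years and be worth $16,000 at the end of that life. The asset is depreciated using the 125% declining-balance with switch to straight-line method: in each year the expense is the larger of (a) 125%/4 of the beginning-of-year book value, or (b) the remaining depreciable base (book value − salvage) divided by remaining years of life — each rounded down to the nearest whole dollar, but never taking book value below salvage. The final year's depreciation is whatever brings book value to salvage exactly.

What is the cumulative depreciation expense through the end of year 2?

Depreciable base = $290,980 − $16,000 = $274,980.
Year 1: DB = ⌊$290,980 × 125%/4⌋ = $90,931; SL = ⌊$274,980/4⌋ = $68,745 → take DB $90,931. Book value $200,049.
Year 2: DB = ⌊$200,049 × 125%/4⌋ = $62,515; SL = ⌊$184,049/3⌋ = $61,349 → take DB $62,515. Book value $137,534.
Accumulated through year 2 = $290,980 − $137,534 = $153,446.

$153,446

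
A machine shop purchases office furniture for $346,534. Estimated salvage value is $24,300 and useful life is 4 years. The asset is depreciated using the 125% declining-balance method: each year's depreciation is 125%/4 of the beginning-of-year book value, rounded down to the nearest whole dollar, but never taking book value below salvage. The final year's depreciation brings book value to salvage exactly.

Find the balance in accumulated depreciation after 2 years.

Depreciable base = $346,534 − $24,300 = $322,234.
Year 1: ⌊$346,534 × 125%/4⌋ = $108,291. Book value $238,243.
Year 2: ⌊$238,243 × 125%/4⌋ = $74,450. Book value $163,793.
Accumulated through year 2 = $346,534 − $163,793 = $182,741.

$182,741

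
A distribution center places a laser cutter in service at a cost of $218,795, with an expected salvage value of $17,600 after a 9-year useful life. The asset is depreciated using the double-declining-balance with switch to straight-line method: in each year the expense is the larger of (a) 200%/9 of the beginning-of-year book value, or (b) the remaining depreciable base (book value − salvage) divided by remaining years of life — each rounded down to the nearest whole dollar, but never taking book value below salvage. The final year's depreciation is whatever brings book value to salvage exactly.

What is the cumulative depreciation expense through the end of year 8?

Depreciable base = $218,795 − $17,600 = $201,195.
Year 1: DB = ⌊$218,795 × 200%/9⌋ = $48,621; SL = ⌊$201,195/9⌋ = $22,355 → take DB $48,621. Book value $170,174.
Year 2: DB = ⌊$170,174 × 200%/9⌋ = $37,816; SL = ⌊$152,574/8⌋ = $19,071 → take DB $37,816. Book value $132,358.
Year 3: DB = ⌊$132,358 × 200%/9⌋ = $29,412; SL = ⌊$114,758/7⌋ = $16,394 → take DB $29,412. Book value $102,946.
Year 4: DB = ⌊$102,946 × 200%/9⌋ = $22,876; SL = ⌊$85,346/6⌋ = $14,224 → take DB $22,876. Book value $80,070.
Year 5: DB = ⌊$80,070 × 200%/9⌋ = $17,793; SL = ⌊$62,470/5⌋ = $12,494 → take DB $17,793. Book value $62,277.
Year 6: DB = ⌊$62,277 × 200%/9⌋ = $13,839; SL = ⌊$44,677/4⌋ = $11,169 → take DB $13,839. Book value $48,438.
Year 7: DB = ⌊$48,438 × 200%/9⌋ = $10,764; SL = ⌊$30,838/3⌋ = $10,279 → take DB $10,764. Book value $37,674.
Year 8: DB = ⌊$37,674 × 200%/9⌋ = $8,372; SL = ⌊$20,074/2⌋ = $10,037 → take SL $10,037. Book value $27,637.
Accumulated through year 8 = $218,795 − $27,637 = $191,158.

$191,158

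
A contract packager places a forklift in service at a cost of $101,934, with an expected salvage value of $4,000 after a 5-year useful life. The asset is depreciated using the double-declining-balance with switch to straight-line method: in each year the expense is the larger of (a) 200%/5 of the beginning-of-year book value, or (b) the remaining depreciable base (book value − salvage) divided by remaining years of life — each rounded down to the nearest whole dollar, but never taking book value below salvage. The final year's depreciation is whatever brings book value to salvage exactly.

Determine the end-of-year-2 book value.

$36,697

Depreciable base = $101,934 − $4,000 = $97,934.
Year 1: DB = ⌊$101,934 × 200%/5⌋ = $40,773; SL = ⌊$97,934/5⌋ = $19,586 → take DB $40,773. Book value $61,161.
Year 2: DB = ⌊$61,161 × 200%/5⌋ = $24,464; SL = ⌊$57,161/4⌋ = $14,290 → take DB $24,464. Book value $36,697.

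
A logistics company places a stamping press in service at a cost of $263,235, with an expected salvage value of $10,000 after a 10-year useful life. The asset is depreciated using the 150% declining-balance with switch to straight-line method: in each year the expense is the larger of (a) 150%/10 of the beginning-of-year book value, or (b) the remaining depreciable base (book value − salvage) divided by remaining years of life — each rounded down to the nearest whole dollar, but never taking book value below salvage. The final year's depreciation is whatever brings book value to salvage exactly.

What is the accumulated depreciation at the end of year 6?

$168,294

Depreciable base = $263,235 − $10,000 = $253,235.
Year 1: DB = ⌊$263,235 × 150%/10⌋ = $39,485; SL = ⌊$253,235/10⌋ = $25,323 → take DB $39,485. Book value $223,750.
Year 2: DB = ⌊$223,750 × 150%/10⌋ = $33,562; SL = ⌊$213,750/9⌋ = $23,750 → take DB $33,562. Book value $190,188.
Year 3: DB = ⌊$190,188 × 150%/10⌋ = $28,528; SL = ⌊$180,188/8⌋ = $22,523 → take DB $28,528. Book value $161,660.
Year 4: DB = ⌊$161,660 × 150%/10⌋ = $24,249; SL = ⌊$151,660/7⌋ = $21,665 → take DB $24,249. Book value $137,411.
Year 5: DB = ⌊$137,411 × 150%/10⌋ = $20,611; SL = ⌊$127,411/6⌋ = $21,235 → take SL $21,235. Book value $116,176.
Year 6: DB = ⌊$116,176 × 150%/10⌋ = $17,426; SL = ⌊$106,176/5⌋ = $21,235 → take SL $21,235. Book value $94,941.
Accumulated through year 6 = $263,235 − $94,941 = $168,294.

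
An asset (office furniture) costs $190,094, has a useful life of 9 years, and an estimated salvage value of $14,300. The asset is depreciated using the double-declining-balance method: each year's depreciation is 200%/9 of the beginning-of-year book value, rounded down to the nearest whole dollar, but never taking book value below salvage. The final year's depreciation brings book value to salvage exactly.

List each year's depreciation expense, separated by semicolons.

Depreciable base = $190,094 − $14,300 = $175,794.
Year 1: ⌊$190,094 × 200%/9⌋ = $42,243. Book value $147,851.
Year 2: ⌊$147,851 × 200%/9⌋ = $32,855. Book value $114,996.
Year 3: ⌊$114,996 × 200%/9⌋ = $25,554. Book value $89,442.
Year 4: ⌊$89,442 × 200%/9⌋ = $19,876. Book value $69,566.
Year 5: ⌊$69,566 × 200%/9⌋ = $15,459. Book value $54,107.
Year 6: ⌊$54,107 × 200%/9⌋ = $12,023. Book value $42,084.
Year 7: ⌊$42,084 × 200%/9⌋ = $9,352. Book value $32,732.
Year 8: ⌊$32,732 × 200%/9⌋ = $7,273. Book value $25,459.
Year 9 (final): $25,459 − $14,300 = $11,159. Book value $14,300.

$42,243; $32,855; $25,554; $19,876; $15,459; $12,023; $9,352; $7,273; $11,159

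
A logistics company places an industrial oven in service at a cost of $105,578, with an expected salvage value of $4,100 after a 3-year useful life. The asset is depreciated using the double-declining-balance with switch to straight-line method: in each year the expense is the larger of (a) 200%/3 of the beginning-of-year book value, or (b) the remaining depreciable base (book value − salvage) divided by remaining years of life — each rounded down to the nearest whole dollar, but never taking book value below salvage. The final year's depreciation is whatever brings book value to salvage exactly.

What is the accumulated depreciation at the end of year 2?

Depreciable base = $105,578 − $4,100 = $101,478.
Year 1: DB = ⌊$105,578 × 200%/3⌋ = $70,385; SL = ⌊$101,478/3⌋ = $33,826 → take DB $70,385. Book value $35,193.
Year 2: DB = ⌊$35,193 × 200%/3⌋ = $23,462; SL = ⌊$31,093/2⌋ = $15,546 → take DB $23,462. Book value $11,731.
Accumulated through year 2 = $105,578 − $11,731 = $93,847.

$93,847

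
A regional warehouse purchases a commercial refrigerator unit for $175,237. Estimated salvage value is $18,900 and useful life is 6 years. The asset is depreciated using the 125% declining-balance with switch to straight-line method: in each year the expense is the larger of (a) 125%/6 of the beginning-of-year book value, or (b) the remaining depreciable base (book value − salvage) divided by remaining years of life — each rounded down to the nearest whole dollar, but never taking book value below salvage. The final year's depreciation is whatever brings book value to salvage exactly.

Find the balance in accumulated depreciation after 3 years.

Depreciable base = $175,237 − $18,900 = $156,337.
Year 1: DB = ⌊$175,237 × 125%/6⌋ = $36,507; SL = ⌊$156,337/6⌋ = $26,056 → take DB $36,507. Book value $138,730.
Year 2: DB = ⌊$138,730 × 125%/6⌋ = $28,902; SL = ⌊$119,830/5⌋ = $23,966 → take DB $28,902. Book value $109,828.
Year 3: DB = ⌊$109,828 × 125%/6⌋ = $22,880; SL = ⌊$90,928/4⌋ = $22,732 → take DB $22,880. Book value $86,948.
Accumulated through year 3 = $175,237 − $86,948 = $88,289.

$88,289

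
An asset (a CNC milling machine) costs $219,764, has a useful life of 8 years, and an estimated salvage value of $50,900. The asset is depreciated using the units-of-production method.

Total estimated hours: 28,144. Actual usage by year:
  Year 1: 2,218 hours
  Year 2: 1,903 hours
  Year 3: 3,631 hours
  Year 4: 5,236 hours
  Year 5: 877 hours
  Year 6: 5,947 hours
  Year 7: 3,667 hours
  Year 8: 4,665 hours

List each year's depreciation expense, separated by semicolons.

Depreciable base = $219,764 − $50,900 = $168,864.
Rate = $168,864 / 28,144 hours = $6 per hour.
Year 1: 2,218 × $6 = $13,308. Book value $206,456.
Year 2: 1,903 × $6 = $11,418. Book value $195,038.
Year 3: 3,631 × $6 = $21,786. Book value $173,252.
Year 4: 5,236 × $6 = $31,416. Book value $141,836.
Year 5: 877 × $6 = $5,262. Book value $136,574.
Year 6: 5,947 × $6 = $35,682. Book value $100,892.
Year 7: 3,667 × $6 = $22,002. Book value $78,890.
Year 8: 4,665 × $6 = $27,990. Book value $50,900.

$13,308; $11,418; $21,786; $31,416; $5,262; $35,682; $22,002; $27,990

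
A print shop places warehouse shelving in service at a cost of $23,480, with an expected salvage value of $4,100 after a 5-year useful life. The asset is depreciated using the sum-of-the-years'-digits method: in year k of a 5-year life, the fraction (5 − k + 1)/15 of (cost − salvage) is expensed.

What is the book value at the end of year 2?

$11,852

Depreciable base = $23,480 − $4,100 = $19,380.
Sum of the years' digits = 5+4+3+2+1 = 15.
Year 1: $19,380 × 5/15 = $6,460. Book value $17,020.
Year 2: $19,380 × 4/15 = $5,168. Book value $11,852.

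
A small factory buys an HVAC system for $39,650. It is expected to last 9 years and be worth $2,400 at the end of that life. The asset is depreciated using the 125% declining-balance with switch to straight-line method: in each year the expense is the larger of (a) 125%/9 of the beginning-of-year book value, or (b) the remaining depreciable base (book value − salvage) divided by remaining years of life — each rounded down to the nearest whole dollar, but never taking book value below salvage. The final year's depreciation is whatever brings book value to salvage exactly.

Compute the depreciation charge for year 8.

$3,820

Depreciable base = $39,650 − $2,400 = $37,250.
Year 1: DB = ⌊$39,650 × 125%/9⌋ = $5,506; SL = ⌊$37,250/9⌋ = $4,138 → take DB $5,506. Book value $34,144.
Year 2: DB = ⌊$34,144 × 125%/9⌋ = $4,742; SL = ⌊$31,744/8⌋ = $3,968 → take DB $4,742. Book value $29,402.
Year 3: DB = ⌊$29,402 × 125%/9⌋ = $4,083; SL = ⌊$27,002/7⌋ = $3,857 → take DB $4,083. Book value $25,319.
Year 4: DB = ⌊$25,319 × 125%/9⌋ = $3,516; SL = ⌊$22,919/6⌋ = $3,819 → take SL $3,819. Book value $21,500.
Year 5: DB = ⌊$21,500 × 125%/9⌋ = $2,986; SL = ⌊$19,100/5⌋ = $3,820 → take SL $3,820. Book value $17,680.
Year 6: DB = ⌊$17,680 × 125%/9⌋ = $2,455; SL = ⌊$15,280/4⌋ = $3,820 → take SL $3,820. Book value $13,860.
Year 7: DB = ⌊$13,860 × 125%/9⌋ = $1,925; SL = ⌊$11,460/3⌋ = $3,820 → take SL $3,820. Book value $10,040.
Year 8: DB = ⌊$10,040 × 125%/9⌋ = $1,394; SL = ⌊$7,640/2⌋ = $3,820 → take SL $3,820. Book value $6,220.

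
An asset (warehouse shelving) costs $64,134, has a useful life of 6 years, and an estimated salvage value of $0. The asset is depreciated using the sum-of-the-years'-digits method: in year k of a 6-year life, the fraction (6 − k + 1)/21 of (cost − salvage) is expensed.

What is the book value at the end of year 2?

$30,540

Depreciable base = $64,134 − $0 = $64,134.
Sum of the years' digits = 6+5+4+3+2+1 = 21.
Year 1: $64,134 × 6/21 = $18,324. Book value $45,810.
Year 2: $64,134 × 5/21 = $15,270. Book value $30,540.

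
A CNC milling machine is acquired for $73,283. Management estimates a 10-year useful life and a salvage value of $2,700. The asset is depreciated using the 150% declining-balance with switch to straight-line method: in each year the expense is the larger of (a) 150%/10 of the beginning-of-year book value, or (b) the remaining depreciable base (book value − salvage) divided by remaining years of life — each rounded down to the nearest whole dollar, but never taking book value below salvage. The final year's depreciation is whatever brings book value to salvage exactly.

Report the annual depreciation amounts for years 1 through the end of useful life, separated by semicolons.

Depreciable base = $73,283 − $2,700 = $70,583.
Year 1: DB = ⌊$73,283 × 150%/10⌋ = $10,992; SL = ⌊$70,583/10⌋ = $7,058 → take DB $10,992. Book value $62,291.
Year 2: DB = ⌊$62,291 × 150%/10⌋ = $9,343; SL = ⌊$59,591/9⌋ = $6,621 → take DB $9,343. Book value $52,948.
Year 3: DB = ⌊$52,948 × 150%/10⌋ = $7,942; SL = ⌊$50,248/8⌋ = $6,281 → take DB $7,942. Book value $45,006.
Year 4: DB = ⌊$45,006 × 150%/10⌋ = $6,750; SL = ⌊$42,306/7⌋ = $6,043 → take DB $6,750. Book value $38,256.
Year 5: DB = ⌊$38,256 × 150%/10⌋ = $5,738; SL = ⌊$35,556/6⌋ = $5,926 → take SL $5,926. Book value $32,330.
Year 6: DB = ⌊$32,330 × 150%/10⌋ = $4,849; SL = ⌊$29,630/5⌋ = $5,926 → take SL $5,926. Book value $26,404.
Year 7: DB = ⌊$26,404 × 150%/10⌋ = $3,960; SL = ⌊$23,704/4⌋ = $5,926 → take SL $5,926. Book value $20,478.
Year 8: DB = ⌊$20,478 × 150%/10⌋ = $3,071; SL = ⌊$17,778/3⌋ = $5,926 → take SL $5,926. Book value $14,552.
Year 9: DB = ⌊$14,552 × 150%/10⌋ = $2,182; SL = ⌊$11,852/2⌋ = $5,926 → take SL $5,926. Book value $8,626.
Year 10 (final): $8,626 − $2,700 = $5,926. Book value $2,700.

$10,992; $9,343; $7,942; $6,750; $5,926; $5,926; $5,926; $5,926; $5,926; $5,926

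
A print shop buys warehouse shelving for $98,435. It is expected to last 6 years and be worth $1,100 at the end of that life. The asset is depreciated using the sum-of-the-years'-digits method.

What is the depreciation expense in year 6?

$4,635

Depreciable base = $98,435 − $1,100 = $97,335.
Sum of the years' digits = 6+5+4+3+2+1 = 21.
Year 1: $97,335 × 6/21 = $27,810. Book value $70,625.
Year 2: $97,335 × 5/21 = $23,175. Book value $47,450.
Year 3: $97,335 × 4/21 = $18,540. Book value $28,910.
Year 4: $97,335 × 3/21 = $13,905. Book value $15,005.
Year 5: $97,335 × 2/21 = $9,270. Book value $5,735.
Year 6: $97,335 × 1/21 = $4,635. Book value $1,100.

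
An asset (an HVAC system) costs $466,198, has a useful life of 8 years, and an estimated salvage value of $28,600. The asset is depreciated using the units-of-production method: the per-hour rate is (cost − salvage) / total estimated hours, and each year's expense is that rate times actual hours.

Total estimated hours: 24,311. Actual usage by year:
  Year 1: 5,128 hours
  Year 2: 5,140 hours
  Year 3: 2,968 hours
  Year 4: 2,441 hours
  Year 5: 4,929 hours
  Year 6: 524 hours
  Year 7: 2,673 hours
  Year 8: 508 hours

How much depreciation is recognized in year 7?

$48,114

Depreciable base = $466,198 − $28,600 = $437,598.
Rate = $437,598 / 24,311 hours = $18 per hour.
Year 1: 5,128 × $18 = $92,304. Book value $373,894.
Year 2: 5,140 × $18 = $92,520. Book value $281,374.
Year 3: 2,968 × $18 = $53,424. Book value $227,950.
Year 4: 2,441 × $18 = $43,938. Book value $184,012.
Year 5: 4,929 × $18 = $88,722. Book value $95,290.
Year 6: 524 × $18 = $9,432. Book value $85,858.
Year 7: 2,673 × $18 = $48,114. Book value $37,744.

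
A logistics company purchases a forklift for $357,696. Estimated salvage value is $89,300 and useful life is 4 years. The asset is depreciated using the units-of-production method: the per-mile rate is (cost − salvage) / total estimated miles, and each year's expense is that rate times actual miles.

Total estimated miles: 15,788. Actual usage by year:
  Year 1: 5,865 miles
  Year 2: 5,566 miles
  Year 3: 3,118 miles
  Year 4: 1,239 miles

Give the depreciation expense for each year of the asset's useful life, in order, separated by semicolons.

Depreciable base = $357,696 − $89,300 = $268,396.
Rate = $268,396 / 15,788 miles = $17 per mile.
Year 1: 5,865 × $17 = $99,705. Book value $257,991.
Year 2: 5,566 × $17 = $94,622. Book value $163,369.
Year 3: 3,118 × $17 = $53,006. Book value $110,363.
Year 4: 1,239 × $17 = $21,063. Book value $89,300.

$99,705; $94,622; $53,006; $21,063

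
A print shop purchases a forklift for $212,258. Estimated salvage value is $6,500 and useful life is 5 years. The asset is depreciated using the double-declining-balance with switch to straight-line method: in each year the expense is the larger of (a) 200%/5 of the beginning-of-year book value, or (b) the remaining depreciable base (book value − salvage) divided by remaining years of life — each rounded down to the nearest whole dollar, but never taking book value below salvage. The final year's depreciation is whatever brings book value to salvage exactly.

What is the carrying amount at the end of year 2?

Depreciable base = $212,258 − $6,500 = $205,758.
Year 1: DB = ⌊$212,258 × 200%/5⌋ = $84,903; SL = ⌊$205,758/5⌋ = $41,151 → take DB $84,903. Book value $127,355.
Year 2: DB = ⌊$127,355 × 200%/5⌋ = $50,942; SL = ⌊$120,855/4⌋ = $30,213 → take DB $50,942. Book value $76,413.

$76,413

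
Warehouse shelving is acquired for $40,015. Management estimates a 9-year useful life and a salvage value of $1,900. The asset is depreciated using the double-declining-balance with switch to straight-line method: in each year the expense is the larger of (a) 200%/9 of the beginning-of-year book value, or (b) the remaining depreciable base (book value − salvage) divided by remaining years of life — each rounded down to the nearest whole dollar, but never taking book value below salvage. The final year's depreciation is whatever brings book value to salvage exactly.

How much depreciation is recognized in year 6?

Depreciable base = $40,015 − $1,900 = $38,115.
Year 1: DB = ⌊$40,015 × 200%/9⌋ = $8,892; SL = ⌊$38,115/9⌋ = $4,235 → take DB $8,892. Book value $31,123.
Year 2: DB = ⌊$31,123 × 200%/9⌋ = $6,916; SL = ⌊$29,223/8⌋ = $3,652 → take DB $6,916. Book value $24,207.
Year 3: DB = ⌊$24,207 × 200%/9⌋ = $5,379; SL = ⌊$22,307/7⌋ = $3,186 → take DB $5,379. Book value $18,828.
Year 4: DB = ⌊$18,828 × 200%/9⌋ = $4,184; SL = ⌊$16,928/6⌋ = $2,821 → take DB $4,184. Book value $14,644.
Year 5: DB = ⌊$14,644 × 200%/9⌋ = $3,254; SL = ⌊$12,744/5⌋ = $2,548 → take DB $3,254. Book value $11,390.
Year 6: DB = ⌊$11,390 × 200%/9⌋ = $2,531; SL = ⌊$9,490/4⌋ = $2,372 → take DB $2,531. Book value $8,859.

$2,531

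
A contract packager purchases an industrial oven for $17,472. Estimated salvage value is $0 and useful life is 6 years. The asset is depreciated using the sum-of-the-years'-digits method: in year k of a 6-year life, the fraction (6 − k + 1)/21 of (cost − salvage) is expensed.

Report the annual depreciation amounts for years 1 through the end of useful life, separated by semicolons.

$4,992; $4,160; $3,328; $2,496; $1,664; $832

Depreciable base = $17,472 − $0 = $17,472.
Sum of the years' digits = 6+5+4+3+2+1 = 21.
Year 1: $17,472 × 6/21 = $4,992. Book value $12,480.
Year 2: $17,472 × 5/21 = $4,160. Book value $8,320.
Year 3: $17,472 × 4/21 = $3,328. Book value $4,992.
Year 4: $17,472 × 3/21 = $2,496. Book value $2,496.
Year 5: $17,472 × 2/21 = $1,664. Book value $832.
Year 6: $17,472 × 1/21 = $832. Book value $0.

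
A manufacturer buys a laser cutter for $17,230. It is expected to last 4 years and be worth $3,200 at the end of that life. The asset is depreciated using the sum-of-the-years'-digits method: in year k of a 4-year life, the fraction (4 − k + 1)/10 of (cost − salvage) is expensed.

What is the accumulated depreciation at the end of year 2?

Depreciable base = $17,230 − $3,200 = $14,030.
Sum of the years' digits = 4+3+2+1 = 10.
Year 1: $14,030 × 4/10 = $5,612. Book value $11,618.
Year 2: $14,030 × 3/10 = $4,209. Book value $7,409.
Accumulated through year 2 = $17,230 − $7,409 = $9,821.

$9,821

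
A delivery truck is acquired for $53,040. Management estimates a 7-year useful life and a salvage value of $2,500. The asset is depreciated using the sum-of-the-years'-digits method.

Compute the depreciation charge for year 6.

$3,610

Depreciable base = $53,040 − $2,500 = $50,540.
Sum of the years' digits = 7+6+5+4+3+2+1 = 28.
Year 1: $50,540 × 7/28 = $12,635. Book value $40,405.
Year 2: $50,540 × 6/28 = $10,830. Book value $29,575.
Year 3: $50,540 × 5/28 = $9,025. Book value $20,550.
Year 4: $50,540 × 4/28 = $7,220. Book value $13,330.
Year 5: $50,540 × 3/28 = $5,415. Book value $7,915.
Year 6: $50,540 × 2/28 = $3,610. Book value $4,305.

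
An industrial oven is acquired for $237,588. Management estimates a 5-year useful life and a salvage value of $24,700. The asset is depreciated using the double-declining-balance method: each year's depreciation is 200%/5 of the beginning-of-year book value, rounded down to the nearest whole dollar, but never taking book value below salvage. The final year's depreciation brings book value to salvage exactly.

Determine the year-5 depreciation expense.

$6,092

Depreciable base = $237,588 − $24,700 = $212,888.
Year 1: ⌊$237,588 × 200%/5⌋ = $95,035. Book value $142,553.
Year 2: ⌊$142,553 × 200%/5⌋ = $57,021. Book value $85,532.
Year 3: ⌊$85,532 × 200%/5⌋ = $34,212. Book value $51,320.
Year 4: ⌊$51,320 × 200%/5⌋ = $20,528. Book value $30,792.
Year 5 (final): $30,792 − $24,700 = $6,092. Book value $24,700.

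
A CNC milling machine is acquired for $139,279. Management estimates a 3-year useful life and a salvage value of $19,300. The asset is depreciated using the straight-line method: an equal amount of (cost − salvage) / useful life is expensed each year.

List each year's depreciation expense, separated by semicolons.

$39,993; $39,993; $39,993

Depreciable base = $139,279 − $19,300 = $119,979.
Annual expense = $119,979 / 3 = $39,993.
End of year 1: book value $99,286.
End of year 2: book value $59,293.
End of year 3: book value $19,300.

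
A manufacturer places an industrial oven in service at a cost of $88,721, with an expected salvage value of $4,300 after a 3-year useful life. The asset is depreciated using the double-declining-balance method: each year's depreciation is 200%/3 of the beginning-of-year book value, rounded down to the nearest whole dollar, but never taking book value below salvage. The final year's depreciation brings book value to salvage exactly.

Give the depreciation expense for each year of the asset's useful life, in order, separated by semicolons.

Depreciable base = $88,721 − $4,300 = $84,421.
Year 1: ⌊$88,721 × 200%/3⌋ = $59,147. Book value $29,574.
Year 2: ⌊$29,574 × 200%/3⌋ = $19,716. Book value $9,858.
Year 3 (final): $9,858 − $4,300 = $5,558. Book value $4,300.

$59,147; $19,716; $5,558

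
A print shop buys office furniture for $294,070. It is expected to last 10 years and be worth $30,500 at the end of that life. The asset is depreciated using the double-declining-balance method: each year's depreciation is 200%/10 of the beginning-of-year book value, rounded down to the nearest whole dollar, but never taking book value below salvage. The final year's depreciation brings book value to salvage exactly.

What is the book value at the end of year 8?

Depreciable base = $294,070 − $30,500 = $263,570.
Year 1: ⌊$294,070 × 200%/10⌋ = $58,814. Book value $235,256.
Year 2: ⌊$235,256 × 200%/10⌋ = $47,051. Book value $188,205.
Year 3: ⌊$188,205 × 200%/10⌋ = $37,641. Book value $150,564.
Year 4: ⌊$150,564 × 200%/10⌋ = $30,112. Book value $120,452.
Year 5: ⌊$120,452 × 200%/10⌋ = $24,090. Book value $96,362.
Year 6: ⌊$96,362 × 200%/10⌋ = $19,272. Book value $77,090.
Year 7: ⌊$77,090 × 200%/10⌋ = $15,418. Book value $61,672.
Year 8: ⌊$61,672 × 200%/10⌋ = $12,334. Book value $49,338.

$49,338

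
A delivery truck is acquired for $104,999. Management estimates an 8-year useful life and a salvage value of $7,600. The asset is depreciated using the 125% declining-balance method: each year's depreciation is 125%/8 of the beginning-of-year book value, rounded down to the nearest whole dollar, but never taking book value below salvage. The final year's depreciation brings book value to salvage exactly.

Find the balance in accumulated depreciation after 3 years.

Depreciable base = $104,999 − $7,600 = $97,399.
Year 1: ⌊$104,999 × 125%/8⌋ = $16,406. Book value $88,593.
Year 2: ⌊$88,593 × 125%/8⌋ = $13,842. Book value $74,751.
Year 3: ⌊$74,751 × 125%/8⌋ = $11,679. Book value $63,072.
Accumulated through year 3 = $104,999 − $63,072 = $41,927.

$41,927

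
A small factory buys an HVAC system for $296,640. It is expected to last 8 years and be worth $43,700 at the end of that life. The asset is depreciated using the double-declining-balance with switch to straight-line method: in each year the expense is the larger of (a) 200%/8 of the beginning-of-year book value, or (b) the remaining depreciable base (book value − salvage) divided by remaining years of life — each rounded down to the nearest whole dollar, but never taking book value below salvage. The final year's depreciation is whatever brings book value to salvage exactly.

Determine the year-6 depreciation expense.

Depreciable base = $296,640 − $43,700 = $252,940.
Year 1: DB = ⌊$296,640 × 200%/8⌋ = $74,160; SL = ⌊$252,940/8⌋ = $31,617 → take DB $74,160. Book value $222,480.
Year 2: DB = ⌊$222,480 × 200%/8⌋ = $55,620; SL = ⌊$178,780/7⌋ = $25,540 → take DB $55,620. Book value $166,860.
Year 3: DB = ⌊$166,860 × 200%/8⌋ = $41,715; SL = ⌊$123,160/6⌋ = $20,526 → take DB $41,715. Book value $125,145.
Year 4: DB = ⌊$125,145 × 200%/8⌋ = $31,286; SL = ⌊$81,445/5⌋ = $16,289 → take DB $31,286. Book value $93,859.
Year 5: DB = ⌊$93,859 × 200%/8⌋ = $23,464; SL = ⌊$50,159/4⌋ = $12,539 → take DB $23,464. Book value $70,395.
Year 6: DB = ⌊$70,395 × 200%/8⌋ = $17,598; SL = ⌊$26,695/3⌋ = $8,898 → take DB $17,598. Book value $52,797.

$17,598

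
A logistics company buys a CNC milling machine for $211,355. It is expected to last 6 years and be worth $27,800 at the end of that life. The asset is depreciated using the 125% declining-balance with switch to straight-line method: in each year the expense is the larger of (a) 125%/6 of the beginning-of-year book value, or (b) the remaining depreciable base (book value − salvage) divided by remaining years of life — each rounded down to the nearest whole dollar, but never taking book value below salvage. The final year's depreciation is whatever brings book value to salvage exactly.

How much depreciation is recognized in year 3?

$27,596

Depreciable base = $211,355 − $27,800 = $183,555.
Year 1: DB = ⌊$211,355 × 125%/6⌋ = $44,032; SL = ⌊$183,555/6⌋ = $30,592 → take DB $44,032. Book value $167,323.
Year 2: DB = ⌊$167,323 × 125%/6⌋ = $34,858; SL = ⌊$139,523/5⌋ = $27,904 → take DB $34,858. Book value $132,465.
Year 3: DB = ⌊$132,465 × 125%/6⌋ = $27,596; SL = ⌊$104,665/4⌋ = $26,166 → take DB $27,596. Book value $104,869.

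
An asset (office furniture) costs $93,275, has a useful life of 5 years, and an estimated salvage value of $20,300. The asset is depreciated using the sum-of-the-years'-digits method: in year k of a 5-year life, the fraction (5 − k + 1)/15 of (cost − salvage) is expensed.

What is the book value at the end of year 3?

Depreciable base = $93,275 − $20,300 = $72,975.
Sum of the years' digits = 5+4+3+2+1 = 15.
Year 1: $72,975 × 5/15 = $24,325. Book value $68,950.
Year 2: $72,975 × 4/15 = $19,460. Book value $49,490.
Year 3: $72,975 × 3/15 = $14,595. Book value $34,895.

$34,895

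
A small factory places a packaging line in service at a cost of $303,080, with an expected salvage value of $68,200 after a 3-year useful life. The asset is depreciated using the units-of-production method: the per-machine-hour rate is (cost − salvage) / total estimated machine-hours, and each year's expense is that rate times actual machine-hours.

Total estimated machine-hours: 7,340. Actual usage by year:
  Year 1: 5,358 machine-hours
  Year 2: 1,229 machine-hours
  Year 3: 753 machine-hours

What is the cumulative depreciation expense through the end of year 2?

Depreciable base = $303,080 − $68,200 = $234,880.
Rate = $234,880 / 7,340 machine-hours = $32 per machine-hour.
Year 1: 5,358 × $32 = $171,456. Book value $131,624.
Year 2: 1,229 × $32 = $39,328. Book value $92,296.
Accumulated through year 2 = $303,080 − $92,296 = $210,784.

$210,784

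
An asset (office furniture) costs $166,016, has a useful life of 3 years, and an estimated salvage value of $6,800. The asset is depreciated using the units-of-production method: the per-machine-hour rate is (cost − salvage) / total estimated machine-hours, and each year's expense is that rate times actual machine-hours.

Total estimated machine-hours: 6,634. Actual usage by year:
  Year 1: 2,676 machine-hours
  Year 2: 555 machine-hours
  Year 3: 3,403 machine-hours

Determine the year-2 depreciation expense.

$13,320

Depreciable base = $166,016 − $6,800 = $159,216.
Rate = $159,216 / 6,634 machine-hours = $24 per machine-hour.
Year 1: 2,676 × $24 = $64,224. Book value $101,792.
Year 2: 555 × $24 = $13,320. Book value $88,472.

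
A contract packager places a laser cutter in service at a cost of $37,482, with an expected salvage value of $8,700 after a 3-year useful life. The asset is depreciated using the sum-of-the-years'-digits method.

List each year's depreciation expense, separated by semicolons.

$14,391; $9,594; $4,797

Depreciable base = $37,482 − $8,700 = $28,782.
Sum of the years' digits = 3+2+1 = 6.
Year 1: $28,782 × 3/6 = $14,391. Book value $23,091.
Year 2: $28,782 × 2/6 = $9,594. Book value $13,497.
Year 3: $28,782 × 1/6 = $4,797. Book value $8,700.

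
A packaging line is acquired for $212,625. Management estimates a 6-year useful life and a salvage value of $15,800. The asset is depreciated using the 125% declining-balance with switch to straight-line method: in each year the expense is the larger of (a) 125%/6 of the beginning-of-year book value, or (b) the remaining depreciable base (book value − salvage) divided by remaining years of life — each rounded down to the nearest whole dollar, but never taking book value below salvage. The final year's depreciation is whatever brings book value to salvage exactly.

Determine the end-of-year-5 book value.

$45,166

Depreciable base = $212,625 − $15,800 = $196,825.
Year 1: DB = ⌊$212,625 × 125%/6⌋ = $44,296; SL = ⌊$196,825/6⌋ = $32,804 → take DB $44,296. Book value $168,329.
Year 2: DB = ⌊$168,329 × 125%/6⌋ = $35,068; SL = ⌊$152,529/5⌋ = $30,505 → take DB $35,068. Book value $133,261.
Year 3: DB = ⌊$133,261 × 125%/6⌋ = $27,762; SL = ⌊$117,461/4⌋ = $29,365 → take SL $29,365. Book value $103,896.
Year 4: DB = ⌊$103,896 × 125%/6⌋ = $21,645; SL = ⌊$88,096/3⌋ = $29,365 → take SL $29,365. Book value $74,531.
Year 5: DB = ⌊$74,531 × 125%/6⌋ = $15,527; SL = ⌊$58,731/2⌋ = $29,365 → take SL $29,365. Book value $45,166.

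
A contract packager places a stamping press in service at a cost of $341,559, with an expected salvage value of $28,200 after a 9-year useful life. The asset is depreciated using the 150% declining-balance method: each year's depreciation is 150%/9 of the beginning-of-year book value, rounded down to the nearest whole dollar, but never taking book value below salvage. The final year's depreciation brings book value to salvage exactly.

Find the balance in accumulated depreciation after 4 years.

$176,839

Depreciable base = $341,559 − $28,200 = $313,359.
Year 1: ⌊$341,559 × 150%/9⌋ = $56,926. Book value $284,633.
Year 2: ⌊$284,633 × 150%/9⌋ = $47,438. Book value $237,195.
Year 3: ⌊$237,195 × 150%/9⌋ = $39,532. Book value $197,663.
Year 4: ⌊$197,663 × 150%/9⌋ = $32,943. Book value $164,720.
Accumulated through year 4 = $341,559 − $164,720 = $176,839.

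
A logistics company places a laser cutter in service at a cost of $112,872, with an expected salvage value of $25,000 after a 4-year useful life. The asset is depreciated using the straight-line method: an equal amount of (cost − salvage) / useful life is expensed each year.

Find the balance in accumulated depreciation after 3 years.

Depreciable base = $112,872 − $25,000 = $87,872.
Annual expense = $87,872 / 4 = $21,968.
End of year 1: book value $90,904.
End of year 2: book value $68,936.
End of year 3: book value $46,968.
Accumulated through year 3 = $112,872 − $46,968 = $65,904.

$65,904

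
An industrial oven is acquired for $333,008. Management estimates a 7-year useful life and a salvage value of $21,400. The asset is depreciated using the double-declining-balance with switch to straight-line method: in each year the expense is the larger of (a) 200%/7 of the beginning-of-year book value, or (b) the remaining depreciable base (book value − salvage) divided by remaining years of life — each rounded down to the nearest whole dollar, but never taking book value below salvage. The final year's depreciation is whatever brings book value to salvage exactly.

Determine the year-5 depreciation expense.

Depreciable base = $333,008 − $21,400 = $311,608.
Year 1: DB = ⌊$333,008 × 200%/7⌋ = $95,145; SL = ⌊$311,608/7⌋ = $44,515 → take DB $95,145. Book value $237,863.
Year 2: DB = ⌊$237,863 × 200%/7⌋ = $67,960; SL = ⌊$216,463/6⌋ = $36,077 → take DB $67,960. Book value $169,903.
Year 3: DB = ⌊$169,903 × 200%/7⌋ = $48,543; SL = ⌊$148,503/5⌋ = $29,700 → take DB $48,543. Book value $121,360.
Year 4: DB = ⌊$121,360 × 200%/7⌋ = $34,674; SL = ⌊$99,960/4⌋ = $24,990 → take DB $34,674. Book value $86,686.
Year 5: DB = ⌊$86,686 × 200%/7⌋ = $24,767; SL = ⌊$65,286/3⌋ = $21,762 → take DB $24,767. Book value $61,919.

$24,767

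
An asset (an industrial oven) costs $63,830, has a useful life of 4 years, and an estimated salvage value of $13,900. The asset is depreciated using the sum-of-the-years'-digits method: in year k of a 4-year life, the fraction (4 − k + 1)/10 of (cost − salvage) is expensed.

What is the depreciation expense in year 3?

$9,986

Depreciable base = $63,830 − $13,900 = $49,930.
Sum of the years' digits = 4+3+2+1 = 10.
Year 1: $49,930 × 4/10 = $19,972. Book value $43,858.
Year 2: $49,930 × 3/10 = $14,979. Book value $28,879.
Year 3: $49,930 × 2/10 = $9,986. Book value $18,893.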